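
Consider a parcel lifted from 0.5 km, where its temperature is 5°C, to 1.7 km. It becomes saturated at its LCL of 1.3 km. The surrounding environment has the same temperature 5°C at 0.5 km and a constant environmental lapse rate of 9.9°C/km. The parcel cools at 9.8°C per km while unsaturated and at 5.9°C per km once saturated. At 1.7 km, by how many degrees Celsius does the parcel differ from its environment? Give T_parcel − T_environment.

+1.68°C (parcel warmer than environment)

Parcel:
  From 500 m to 1300 m (dry): cools by 9.8 × 0.8 = 7.84°C, giving -2.84°C.
  From 1300 m to 1700 m (saturated): cools by 5.9 × 0.4 = 2.36°C, giving -5.2°C.
Environment:
  From 500 m to 1700 m (environment): cools by 9.9 × 1.2 = 11.88°C, giving -6.88°C.
T_parcel − T_env = -5.2 − (-6.88) = +1.68°C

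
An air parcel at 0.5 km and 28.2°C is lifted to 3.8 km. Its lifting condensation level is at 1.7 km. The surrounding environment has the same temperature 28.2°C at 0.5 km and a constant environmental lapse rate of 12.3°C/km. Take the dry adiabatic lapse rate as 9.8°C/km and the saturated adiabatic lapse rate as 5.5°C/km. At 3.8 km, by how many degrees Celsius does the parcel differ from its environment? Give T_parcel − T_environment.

+17.28°C (parcel warmer than environment)

Parcel:
  500–1700 m, dry: Δz = 1.2 km ⇒ ΔT = -11.76°C; T = 16.44°C
  1700–3800 m, saturated: Δz = 2.1 km ⇒ ΔT = -11.55°C; T = 4.89°C
Environment:
  500–3800 m, environment: Δz = 3.3 km ⇒ ΔT = -40.59°C; T = -12.39°C
T_parcel − T_env = 4.89 − (-12.39) = +17.28°C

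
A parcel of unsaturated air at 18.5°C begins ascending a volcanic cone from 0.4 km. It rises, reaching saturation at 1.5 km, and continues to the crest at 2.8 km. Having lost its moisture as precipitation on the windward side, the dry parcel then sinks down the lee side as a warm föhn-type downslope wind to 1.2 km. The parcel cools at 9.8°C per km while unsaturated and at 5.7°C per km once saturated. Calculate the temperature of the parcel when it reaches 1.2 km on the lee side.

400 → 1500 m (dry, 9.8°C/km): ΔT = -9.8 × 1.1 = -10.78°C → T = 7.72°C
1500 → 2800 m (saturated, 5.7°C/km): ΔT = -5.7 × 1.3 = -7.41°C → T = 0.31°C
2800 → 1200 m (dry descent, 9.8°C/km): ΔT = +9.8 × 1.6 = +15.68°C → T = 15.99°C

15.99°C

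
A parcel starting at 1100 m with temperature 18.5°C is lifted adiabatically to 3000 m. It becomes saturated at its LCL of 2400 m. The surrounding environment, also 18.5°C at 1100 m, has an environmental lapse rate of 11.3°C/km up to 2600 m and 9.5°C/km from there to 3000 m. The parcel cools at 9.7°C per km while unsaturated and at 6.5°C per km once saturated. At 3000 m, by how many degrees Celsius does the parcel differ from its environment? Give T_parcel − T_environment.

+4.24°C (parcel warmer than environment)

Parcel:
  From 1100 m to 2400 m (dry): cools by 9.7 × 1.3 = 12.61°C, giving 5.89°C.
  From 2400 m to 3000 m (saturated): cools by 6.5 × 0.6 = 3.9°C, giving 1.99°C.
Environment:
  From 1100 m to 2600 m (environment, lower layer): cools by 11.3 × 1.5 = 16.95°C, giving 1.55°C.
  From 2600 m to 3000 m (environment, upper layer): cools by 9.5 × 0.4 = 3.8°C, giving -2.25°C.
T_parcel − T_env = 1.99 − (-2.25) = +4.24°C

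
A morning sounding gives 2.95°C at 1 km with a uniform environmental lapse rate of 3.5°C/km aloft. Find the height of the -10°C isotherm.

Height above start = (2.95 − (-10)) / 3.5 = 3.7 km
Altitude = 1000 m + 3700 m = 4700 m

4.7 km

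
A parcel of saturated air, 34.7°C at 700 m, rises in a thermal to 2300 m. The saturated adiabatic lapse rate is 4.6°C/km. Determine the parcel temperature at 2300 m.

27.34°C

From 700 m to 2300 m (saturated adiabatic): cools by 4.6 × 1.6 = 7.36°C, giving 27.34°C.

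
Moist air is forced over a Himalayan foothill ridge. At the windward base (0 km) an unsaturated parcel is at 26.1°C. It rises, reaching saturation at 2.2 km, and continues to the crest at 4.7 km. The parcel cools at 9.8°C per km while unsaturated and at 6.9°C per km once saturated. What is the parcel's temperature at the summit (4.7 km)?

-12.71°C

Dry to 2200 m: -9.8 × 2.2 km = -21.56°C, so T = 4.54°C.
Saturated to 4700 m: -6.9 × 2.5 km = -17.25°C, so T = -12.71°C.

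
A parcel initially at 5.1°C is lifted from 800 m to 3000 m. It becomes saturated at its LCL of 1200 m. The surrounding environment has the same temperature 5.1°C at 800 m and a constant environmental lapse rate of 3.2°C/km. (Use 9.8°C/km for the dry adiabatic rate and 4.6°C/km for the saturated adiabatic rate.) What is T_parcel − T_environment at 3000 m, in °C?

Parcel:
  800–1200 m, dry: Δz = 0.4 km ⇒ ΔT = -3.92°C; T = 1.18°C
  1200–3000 m, saturated: Δz = 1.8 km ⇒ ΔT = -8.28°C; T = -7.1°C
Environment:
  800–3000 m, environment: Δz = 2.2 km ⇒ ΔT = -7.04°C; T = -1.94°C
T_parcel − T_env = -7.1 − (-1.94) = -5.16°C

-5.16°C (parcel cooler than environment)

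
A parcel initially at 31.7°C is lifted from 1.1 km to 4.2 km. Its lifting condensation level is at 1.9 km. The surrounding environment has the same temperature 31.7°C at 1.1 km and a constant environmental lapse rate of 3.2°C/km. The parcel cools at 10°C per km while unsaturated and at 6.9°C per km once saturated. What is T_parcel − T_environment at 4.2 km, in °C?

-13.95°C (parcel cooler than environment)

Parcel:
  Dry to 1900 m: -10 × 0.8 km = -8°C, so T = 23.7°C.
  Saturated to 4200 m: -6.9 × 2.3 km = -15.87°C, so T = 7.83°C.
Environment:
  Environment to 4200 m: -3.2 × 3.1 km = -9.92°C, so T = 21.78°C.
T_parcel − T_env = 7.83 − 21.78 = -13.95°C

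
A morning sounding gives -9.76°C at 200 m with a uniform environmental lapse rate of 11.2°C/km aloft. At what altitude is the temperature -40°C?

2900 m

Height above start = (-9.76 − (-40)) / 11.2 = 2.7 km
Altitude = 200 m + 2700 m = 2900 m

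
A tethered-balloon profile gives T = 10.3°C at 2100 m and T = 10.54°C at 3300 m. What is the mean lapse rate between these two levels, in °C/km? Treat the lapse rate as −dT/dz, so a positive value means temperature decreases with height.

Γ = −ΔT/Δz = (10.3 − 10.54) / (3300 − 2100) m
  = -0.24°C / 1.2 km = -0.2°C/km

-0.2°C/km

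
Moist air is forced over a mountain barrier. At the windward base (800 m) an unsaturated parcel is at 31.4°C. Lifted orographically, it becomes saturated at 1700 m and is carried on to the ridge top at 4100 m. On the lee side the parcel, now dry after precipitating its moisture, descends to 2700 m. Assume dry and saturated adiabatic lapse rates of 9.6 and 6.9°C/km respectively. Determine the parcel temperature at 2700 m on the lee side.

19.64°C

800 → 1700 m (dry, 9.6°C/km): ΔT = -9.6 × 0.9 = -8.64°C → T = 22.76°C
1700 → 4100 m (saturated, 6.9°C/km): ΔT = -6.9 × 2.4 = -16.56°C → T = 6.2°C
4100 → 2700 m (dry descent, 9.6°C/km): ΔT = +9.6 × 1.4 = +13.44°C → T = 19.64°C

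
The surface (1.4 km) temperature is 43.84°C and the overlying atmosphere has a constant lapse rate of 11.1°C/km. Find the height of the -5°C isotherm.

Height above start = (43.84 − (-5)) / 11.1 = 4.4 km
Altitude = 1400 m + 4400 m = 5800 m

5.8 km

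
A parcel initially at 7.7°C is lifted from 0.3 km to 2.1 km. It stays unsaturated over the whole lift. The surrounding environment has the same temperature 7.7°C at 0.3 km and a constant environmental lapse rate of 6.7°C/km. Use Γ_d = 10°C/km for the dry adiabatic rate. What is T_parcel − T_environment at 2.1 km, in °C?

-5.94°C (parcel cooler than environment)

Parcel:
  300–2100 m, dry: Δz = 1.8 km ⇒ ΔT = -18°C; T = -10.3°C
Environment:
  300–2100 m, environment: Δz = 1.8 km ⇒ ΔT = -12.06°C; T = -4.36°C
T_parcel − T_env = -10.3 − (-4.36) = -5.94°C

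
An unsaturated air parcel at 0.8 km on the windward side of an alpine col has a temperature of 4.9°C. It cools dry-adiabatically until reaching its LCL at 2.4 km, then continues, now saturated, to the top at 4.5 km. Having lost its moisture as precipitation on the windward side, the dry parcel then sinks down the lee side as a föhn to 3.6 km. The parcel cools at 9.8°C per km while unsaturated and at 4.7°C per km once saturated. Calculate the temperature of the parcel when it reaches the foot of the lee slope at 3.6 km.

-11.83°C

From 800 m to 2400 m (dry): cools by 9.8 × 1.6 = 15.68°C, giving -10.78°C.
From 2400 m to 4500 m (saturated): cools by 4.7 × 2.1 = 9.87°C, giving -20.65°C.
From 4500 m to 3600 m (dry descent): warms by 9.8 × 0.9 = 8.82°C, giving -11.83°C.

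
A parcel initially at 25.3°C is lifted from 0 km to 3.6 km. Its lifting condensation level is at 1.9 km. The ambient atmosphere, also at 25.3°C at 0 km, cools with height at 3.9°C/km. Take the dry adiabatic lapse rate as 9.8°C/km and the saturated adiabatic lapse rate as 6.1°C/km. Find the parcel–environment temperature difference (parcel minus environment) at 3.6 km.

-14.95°C (parcel cooler than environment)

Parcel:
  0 → 1900 m (dry, 9.8°C/km): ΔT = -9.8 × 1.9 = -18.62°C → T = 6.68°C
  1900 → 3600 m (saturated, 6.1°C/km): ΔT = -6.1 × 1.7 = -10.37°C → T = -3.69°C
Environment:
  0 → 3600 m (environment, 3.9°C/km): ΔT = -3.9 × 3.6 = -14.04°C → T = 11.26°C
T_parcel − T_env = -3.69 − 11.26 = -14.95°C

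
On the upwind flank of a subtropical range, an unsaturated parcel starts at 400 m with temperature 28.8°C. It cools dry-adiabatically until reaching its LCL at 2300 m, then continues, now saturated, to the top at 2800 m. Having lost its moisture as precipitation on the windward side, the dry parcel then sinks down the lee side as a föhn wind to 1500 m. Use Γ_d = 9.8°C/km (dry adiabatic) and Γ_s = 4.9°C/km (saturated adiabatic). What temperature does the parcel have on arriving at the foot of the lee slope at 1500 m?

20.47°C

Dry to 2300 m: -9.8 × 1.9 km = -18.62°C, so T = 10.18°C.
Saturated to 2800 m: -4.9 × 0.5 km = -2.45°C, so T = 7.73°C.
Dry descent to 1500 m: +9.8 × 1.3 km = +12.74°C, so T = 20.47°C.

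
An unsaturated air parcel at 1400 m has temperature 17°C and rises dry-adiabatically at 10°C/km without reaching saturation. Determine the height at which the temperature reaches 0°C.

Height above start = (17 − 0) / 10 = 1.7 km
Altitude = 1400 m + 1700 m = 3100 m

3100 m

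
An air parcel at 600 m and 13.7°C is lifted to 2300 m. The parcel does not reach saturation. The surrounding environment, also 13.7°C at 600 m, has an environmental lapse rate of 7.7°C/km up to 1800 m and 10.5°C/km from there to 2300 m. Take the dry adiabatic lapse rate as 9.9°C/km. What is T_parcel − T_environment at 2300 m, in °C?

Parcel:
  600 → 2300 m (dry, 9.9°C/km): ΔT = -9.9 × 1.7 = -16.83°C → T = -3.13°C
Environment:
  600 → 1800 m (environment, lower layer, 7.7°C/km): ΔT = -7.7 × 1.2 = -9.24°C → T = 4.46°C
  1800 → 2300 m (environment, upper layer, 10.5°C/km): ΔT = -10.5 × 0.5 = -5.25°C → T = -0.79°C
T_parcel − T_env = -3.13 − (-0.79) = -2.34°C

-2.34°C (parcel cooler than environment)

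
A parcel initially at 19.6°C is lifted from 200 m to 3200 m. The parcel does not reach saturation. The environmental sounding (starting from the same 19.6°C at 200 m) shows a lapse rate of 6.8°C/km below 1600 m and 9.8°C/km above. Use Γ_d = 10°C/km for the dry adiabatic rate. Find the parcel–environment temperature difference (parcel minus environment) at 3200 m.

Parcel:
  Dry to 3200 m: -10 × 3 km = -30°C, so T = -10.4°C.
Environment:
  Environment, lower layer to 1600 m: -6.8 × 1.4 km = -9.52°C, so T = 10.08°C.
  Environment, upper layer to 3200 m: -9.8 × 1.6 km = -15.68°C, so T = -5.6°C.
T_parcel − T_env = -10.4 − (-5.6) = -4.8°C

-4.8°C (parcel cooler than environment)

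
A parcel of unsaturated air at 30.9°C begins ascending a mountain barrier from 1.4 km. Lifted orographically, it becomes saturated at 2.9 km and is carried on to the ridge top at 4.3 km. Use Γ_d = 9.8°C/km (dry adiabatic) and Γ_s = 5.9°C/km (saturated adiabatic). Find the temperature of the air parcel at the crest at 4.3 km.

7.94°C

1400 → 2900 m (dry, 9.8°C/km): ΔT = -9.8 × 1.5 = -14.7°C → T = 16.2°C
2900 → 4300 m (saturated, 5.9°C/km): ΔT = -5.9 × 1.4 = -8.26°C → T = 7.94°C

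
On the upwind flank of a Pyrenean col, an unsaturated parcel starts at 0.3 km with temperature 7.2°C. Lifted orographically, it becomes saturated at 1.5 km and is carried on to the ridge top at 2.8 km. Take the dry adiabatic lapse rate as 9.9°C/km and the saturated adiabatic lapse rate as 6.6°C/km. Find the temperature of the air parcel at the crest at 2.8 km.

-13.26°C

300 → 1500 m (dry, 9.9°C/km): ΔT = -9.9 × 1.2 = -11.88°C → T = -4.68°C
1500 → 2800 m (saturated, 6.6°C/km): ΔT = -6.6 × 1.3 = -8.58°C → T = -13.26°C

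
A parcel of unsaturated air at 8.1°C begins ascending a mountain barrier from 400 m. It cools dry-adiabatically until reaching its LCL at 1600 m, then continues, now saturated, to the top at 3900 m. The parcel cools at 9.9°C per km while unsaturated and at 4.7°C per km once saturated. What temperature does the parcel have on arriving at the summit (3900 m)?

-14.59°C

400 → 1600 m (dry, 9.9°C/km): ΔT = -9.9 × 1.2 = -11.88°C → T = -3.78°C
1600 → 3900 m (saturated, 4.7°C/km): ΔT = -4.7 × 2.3 = -10.81°C → T = -14.59°C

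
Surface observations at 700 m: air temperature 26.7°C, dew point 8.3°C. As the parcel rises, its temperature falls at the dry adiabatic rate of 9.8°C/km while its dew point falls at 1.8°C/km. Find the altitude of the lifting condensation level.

3000 m

T and T_d converge at 9.8 − 1.8 = 8°C per km
Height above start = (26.7 − 8.3) / 8 = 2.3 km
LCL altitude = 700 m + 2300 m = 3000 m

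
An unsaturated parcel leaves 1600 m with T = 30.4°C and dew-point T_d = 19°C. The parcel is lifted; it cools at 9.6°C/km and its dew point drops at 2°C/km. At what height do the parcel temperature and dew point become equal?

T and T_d converge at 9.6 − 2 = 7.6°C per km
Height above start = (30.4 − 19) / 7.6 = 1.5 km
LCL altitude = 1600 m + 1500 m = 3100 m

3100 m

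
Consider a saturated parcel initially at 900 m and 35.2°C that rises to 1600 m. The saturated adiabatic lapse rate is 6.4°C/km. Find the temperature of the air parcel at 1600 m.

30.72°C

900 → 1600 m (saturated adiabatic, 6.4°C/km): ΔT = -6.4 × 0.7 = -4.48°C → T = 30.72°C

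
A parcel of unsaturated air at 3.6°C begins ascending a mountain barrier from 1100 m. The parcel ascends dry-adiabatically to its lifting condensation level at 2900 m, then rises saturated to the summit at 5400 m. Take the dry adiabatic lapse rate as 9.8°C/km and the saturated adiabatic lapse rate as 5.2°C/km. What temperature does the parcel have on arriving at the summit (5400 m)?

-27.04°C

1100–2900 m, dry: Δz = 1.8 km ⇒ ΔT = -17.64°C; T = -14.04°C
2900–5400 m, saturated: Δz = 2.5 km ⇒ ΔT = -13°C; T = -27.04°C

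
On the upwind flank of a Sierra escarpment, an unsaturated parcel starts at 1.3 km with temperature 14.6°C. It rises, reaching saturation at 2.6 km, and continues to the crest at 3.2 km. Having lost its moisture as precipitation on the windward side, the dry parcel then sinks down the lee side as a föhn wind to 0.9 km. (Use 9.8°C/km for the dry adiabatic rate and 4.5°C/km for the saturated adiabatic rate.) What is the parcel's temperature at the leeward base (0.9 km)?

21.7°C

1300–2600 m, dry: Δz = 1.3 km ⇒ ΔT = -12.74°C; T = 1.86°C
2600–3200 m, saturated: Δz = 0.6 km ⇒ ΔT = -2.7°C; T = -0.84°C
3200–900 m, dry descent: Δz = 2.3 km ⇒ ΔT = +22.54°C; T = 21.7°C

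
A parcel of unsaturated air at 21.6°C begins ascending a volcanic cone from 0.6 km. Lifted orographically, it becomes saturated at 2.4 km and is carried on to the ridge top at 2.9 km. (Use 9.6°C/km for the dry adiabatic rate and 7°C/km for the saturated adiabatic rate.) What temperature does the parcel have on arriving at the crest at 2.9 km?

0.82°C

600 → 2400 m (dry, 9.6°C/km): ΔT = -9.6 × 1.8 = -17.28°C → T = 4.32°C
2400 → 2900 m (saturated, 7°C/km): ΔT = -7 × 0.5 = -3.5°C → T = 0.82°C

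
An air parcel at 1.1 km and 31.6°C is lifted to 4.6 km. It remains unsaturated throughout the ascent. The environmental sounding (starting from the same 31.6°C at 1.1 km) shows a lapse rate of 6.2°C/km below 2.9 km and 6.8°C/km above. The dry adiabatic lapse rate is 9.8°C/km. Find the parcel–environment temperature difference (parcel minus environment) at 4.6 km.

Parcel:
  From 1100 m to 4600 m (dry): cools by 9.8 × 3.5 = 34.3°C, giving -2.7°C.
Environment:
  From 1100 m to 2900 m (environment, lower layer): cools by 6.2 × 1.8 = 11.16°C, giving 20.44°C.
  From 2900 m to 4600 m (environment, upper layer): cools by 6.8 × 1.7 = 11.56°C, giving 8.88°C.
T_parcel − T_env = -2.7 − 8.88 = -11.58°C

-11.58°C (parcel cooler than environment)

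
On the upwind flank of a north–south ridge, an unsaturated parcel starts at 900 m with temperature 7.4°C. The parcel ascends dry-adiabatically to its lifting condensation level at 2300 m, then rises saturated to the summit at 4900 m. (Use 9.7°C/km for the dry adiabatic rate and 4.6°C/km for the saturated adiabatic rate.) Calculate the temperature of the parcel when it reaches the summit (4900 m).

-18.14°C

Dry to 2300 m: -9.7 × 1.4 km = -13.58°C, so T = -6.18°C.
Saturated to 4900 m: -4.6 × 2.6 km = -11.96°C, so T = -18.14°C.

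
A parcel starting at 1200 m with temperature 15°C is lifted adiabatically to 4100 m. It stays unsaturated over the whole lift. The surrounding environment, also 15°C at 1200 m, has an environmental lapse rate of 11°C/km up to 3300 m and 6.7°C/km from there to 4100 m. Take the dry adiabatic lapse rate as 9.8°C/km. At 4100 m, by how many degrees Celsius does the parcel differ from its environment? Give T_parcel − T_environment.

Parcel:
  1200 → 4100 m (dry, 9.8°C/km): ΔT = -9.8 × 2.9 = -28.42°C → T = -13.42°C
Environment:
  1200 → 3300 m (environment, lower layer, 11°C/km): ΔT = -11 × 2.1 = -23.1°C → T = -8.1°C
  3300 → 4100 m (environment, upper layer, 6.7°C/km): ΔT = -6.7 × 0.8 = -5.36°C → T = -13.46°C
T_parcel − T_env = -13.42 − (-13.46) = +0.04°C

+0.04°C (parcel warmer than environment)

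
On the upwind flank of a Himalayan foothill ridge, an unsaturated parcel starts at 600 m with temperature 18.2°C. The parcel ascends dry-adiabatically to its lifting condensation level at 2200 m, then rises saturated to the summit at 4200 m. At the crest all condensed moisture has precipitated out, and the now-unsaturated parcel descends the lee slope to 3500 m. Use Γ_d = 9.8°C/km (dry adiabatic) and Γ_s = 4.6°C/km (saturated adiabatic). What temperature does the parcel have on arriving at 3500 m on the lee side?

0.18°C

600 → 2200 m (dry, 9.8°C/km): ΔT = -9.8 × 1.6 = -15.68°C → T = 2.52°C
2200 → 4200 m (saturated, 4.6°C/km): ΔT = -4.6 × 2 = -9.2°C → T = -6.68°C
4200 → 3500 m (dry descent, 9.8°C/km): ΔT = +9.8 × 0.7 = +6.86°C → T = 0.18°C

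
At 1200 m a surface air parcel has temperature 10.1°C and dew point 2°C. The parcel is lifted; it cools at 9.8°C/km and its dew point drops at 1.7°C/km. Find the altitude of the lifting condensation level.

T and T_d converge at 9.8 − 1.7 = 8.1°C per km
Height above start = (10.1 − 2) / 8.1 = 1 km
LCL altitude = 1200 m + 1000 m = 2200 m

2200 m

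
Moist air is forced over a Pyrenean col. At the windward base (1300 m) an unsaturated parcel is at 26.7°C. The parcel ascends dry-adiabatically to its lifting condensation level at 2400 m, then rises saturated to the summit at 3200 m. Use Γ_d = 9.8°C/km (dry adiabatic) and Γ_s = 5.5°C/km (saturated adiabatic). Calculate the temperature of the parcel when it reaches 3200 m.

11.52°C

1300–2400 m, dry: Δz = 1.1 km ⇒ ΔT = -10.78°C; T = 15.92°C
2400–3200 m, saturated: Δz = 0.8 km ⇒ ΔT = -4.4°C; T = 11.52°C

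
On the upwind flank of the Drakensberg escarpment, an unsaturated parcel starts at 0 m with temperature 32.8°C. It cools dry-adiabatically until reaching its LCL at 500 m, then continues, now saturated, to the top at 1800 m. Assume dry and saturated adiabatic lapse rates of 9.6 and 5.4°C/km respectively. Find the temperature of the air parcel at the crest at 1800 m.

From 0 m to 500 m (dry): cools by 9.6 × 0.5 = 4.8°C, giving 28°C.
From 500 m to 1800 m (saturated): cools by 5.4 × 1.3 = 7.02°C, giving 20.98°C.

20.98°C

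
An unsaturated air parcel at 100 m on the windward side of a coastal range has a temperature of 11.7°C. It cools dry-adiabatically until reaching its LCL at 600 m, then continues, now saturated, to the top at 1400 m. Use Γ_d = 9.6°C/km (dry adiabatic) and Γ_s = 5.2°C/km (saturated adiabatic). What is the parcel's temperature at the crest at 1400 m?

2.74°C

Dry to 600 m: -9.6 × 0.5 km = -4.8°C, so T = 6.9°C.
Saturated to 1400 m: -5.2 × 0.8 km = -4.16°C, so T = 2.74°C.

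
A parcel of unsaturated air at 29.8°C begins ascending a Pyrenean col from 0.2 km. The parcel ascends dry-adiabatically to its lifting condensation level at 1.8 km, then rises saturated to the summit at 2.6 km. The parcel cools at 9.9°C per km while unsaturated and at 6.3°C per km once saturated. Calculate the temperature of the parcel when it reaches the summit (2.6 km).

8.92°C

200 → 1800 m (dry, 9.9°C/km): ΔT = -9.9 × 1.6 = -15.84°C → T = 13.96°C
1800 → 2600 m (saturated, 6.3°C/km): ΔT = -6.3 × 0.8 = -5.04°C → T = 8.92°C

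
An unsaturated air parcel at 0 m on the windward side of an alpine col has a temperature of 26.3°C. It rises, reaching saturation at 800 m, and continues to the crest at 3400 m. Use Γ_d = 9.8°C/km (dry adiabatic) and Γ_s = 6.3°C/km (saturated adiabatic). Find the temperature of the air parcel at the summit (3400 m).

0 → 800 m (dry, 9.8°C/km): ΔT = -9.8 × 0.8 = -7.84°C → T = 18.46°C
800 → 3400 m (saturated, 6.3°C/km): ΔT = -6.3 × 2.6 = -16.38°C → T = 2.08°C

2.08°C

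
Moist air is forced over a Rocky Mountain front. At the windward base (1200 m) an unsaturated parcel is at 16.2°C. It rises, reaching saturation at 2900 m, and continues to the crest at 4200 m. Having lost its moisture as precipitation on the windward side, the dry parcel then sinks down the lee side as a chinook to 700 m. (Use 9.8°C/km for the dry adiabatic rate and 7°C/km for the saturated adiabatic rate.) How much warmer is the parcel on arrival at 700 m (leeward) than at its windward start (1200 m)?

1200 → 2900 m (dry, 9.8°C/km): ΔT = -9.8 × 1.7 = -16.66°C → T = -0.46°C
2900 → 4200 m (saturated, 7°C/km): ΔT = -7 × 1.3 = -9.1°C → T = -9.56°C
4200 → 700 m (dry descent, 9.8°C/km): ΔT = +9.8 × 3.5 = +34.3°C → T = 24.74°C
Net change vs windward start: 24.74 − 16.2 = +8.54°C

+8.54°C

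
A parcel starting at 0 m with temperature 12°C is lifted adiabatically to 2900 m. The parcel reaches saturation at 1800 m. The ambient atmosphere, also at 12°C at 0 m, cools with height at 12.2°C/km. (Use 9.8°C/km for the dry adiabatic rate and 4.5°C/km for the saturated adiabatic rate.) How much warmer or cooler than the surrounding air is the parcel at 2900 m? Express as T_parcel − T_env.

Parcel:
  0–1800 m, dry: Δz = 1.8 km ⇒ ΔT = -17.64°C; T = -5.64°C
  1800–2900 m, saturated: Δz = 1.1 km ⇒ ΔT = -4.95°C; T = -10.59°C
Environment:
  0–2900 m, environment: Δz = 2.9 km ⇒ ΔT = -35.38°C; T = -23.38°C
T_parcel − T_env = -10.59 − (-23.38) = +12.79°C

+12.79°C (parcel warmer than environment)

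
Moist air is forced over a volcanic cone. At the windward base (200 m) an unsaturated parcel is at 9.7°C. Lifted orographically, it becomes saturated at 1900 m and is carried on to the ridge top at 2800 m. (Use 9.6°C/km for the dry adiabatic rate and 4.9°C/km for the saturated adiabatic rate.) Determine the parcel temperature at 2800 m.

-11.03°C

Dry to 1900 m: -9.6 × 1.7 km = -16.32°C, so T = -6.62°C.
Saturated to 2800 m: -4.9 × 0.9 km = -4.41°C, so T = -11.03°C.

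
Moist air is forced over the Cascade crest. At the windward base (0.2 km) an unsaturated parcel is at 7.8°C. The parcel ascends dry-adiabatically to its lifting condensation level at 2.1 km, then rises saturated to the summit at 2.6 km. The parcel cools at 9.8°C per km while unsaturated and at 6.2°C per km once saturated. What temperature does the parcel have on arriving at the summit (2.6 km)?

200 → 2100 m (dry, 9.8°C/km): ΔT = -9.8 × 1.9 = -18.62°C → T = -10.82°C
2100 → 2600 m (saturated, 6.2°C/km): ΔT = -6.2 × 0.5 = -3.1°C → T = -13.92°C

-13.92°C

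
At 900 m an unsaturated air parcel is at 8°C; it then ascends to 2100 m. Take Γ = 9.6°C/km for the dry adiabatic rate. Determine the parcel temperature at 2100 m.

From 900 m to 2100 m (dry adiabatic): cools by 9.6 × 1.2 = 11.52°C, giving -3.52°C.

-3.52°C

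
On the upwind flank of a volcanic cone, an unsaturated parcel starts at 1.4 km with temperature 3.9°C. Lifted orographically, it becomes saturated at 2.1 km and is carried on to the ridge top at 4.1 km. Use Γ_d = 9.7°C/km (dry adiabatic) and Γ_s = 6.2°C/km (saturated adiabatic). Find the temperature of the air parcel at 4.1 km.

1400–2100 m, dry: Δz = 0.7 km ⇒ ΔT = -6.79°C; T = -2.89°C
2100–4100 m, saturated: Δz = 2 km ⇒ ΔT = -12.4°C; T = -15.29°C

-15.29°C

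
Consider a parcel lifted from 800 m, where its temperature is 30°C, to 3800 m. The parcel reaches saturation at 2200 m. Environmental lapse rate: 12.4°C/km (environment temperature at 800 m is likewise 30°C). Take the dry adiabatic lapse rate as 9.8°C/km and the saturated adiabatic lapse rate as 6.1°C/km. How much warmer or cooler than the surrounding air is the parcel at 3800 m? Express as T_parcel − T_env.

+13.72°C (parcel warmer than environment)

Parcel:
  800 → 2200 m (dry, 9.8°C/km): ΔT = -9.8 × 1.4 = -13.72°C → T = 16.28°C
  2200 → 3800 m (saturated, 6.1°C/km): ΔT = -6.1 × 1.6 = -9.76°C → T = 6.52°C
Environment:
  800 → 3800 m (environment, 12.4°C/km): ΔT = -12.4 × 3 = -37.2°C → T = -7.2°C
T_parcel − T_env = 6.52 − (-7.2) = +13.72°C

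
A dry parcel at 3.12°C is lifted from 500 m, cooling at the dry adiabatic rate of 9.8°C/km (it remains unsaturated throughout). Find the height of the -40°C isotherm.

Height above start = (3.12 − (-40)) / 9.8 = 4.4 km
Altitude = 500 m + 4400 m = 4900 m

4900 m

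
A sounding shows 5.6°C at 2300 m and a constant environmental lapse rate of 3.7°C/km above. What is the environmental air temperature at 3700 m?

Environmental to 3700 m: -3.7 × 1.4 km = -5.18°C, so T = 0.42°C.

0.42°C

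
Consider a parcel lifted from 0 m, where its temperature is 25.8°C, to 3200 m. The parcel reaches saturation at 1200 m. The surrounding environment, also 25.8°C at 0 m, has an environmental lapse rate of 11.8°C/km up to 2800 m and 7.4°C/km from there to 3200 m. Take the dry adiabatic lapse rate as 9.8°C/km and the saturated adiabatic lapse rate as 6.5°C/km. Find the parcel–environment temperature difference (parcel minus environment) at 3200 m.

+11.24°C (parcel warmer than environment)

Parcel:
  From 0 m to 1200 m (dry): cools by 9.8 × 1.2 = 11.76°C, giving 14.04°C.
  From 1200 m to 3200 m (saturated): cools by 6.5 × 2 = 13°C, giving 1.04°C.
Environment:
  From 0 m to 2800 m (environment, lower layer): cools by 11.8 × 2.8 = 33.04°C, giving -7.24°C.
  From 2800 m to 3200 m (environment, upper layer): cools by 7.4 × 0.4 = 2.96°C, giving -10.2°C.
T_parcel − T_env = 1.04 − (-10.2) = +11.24°C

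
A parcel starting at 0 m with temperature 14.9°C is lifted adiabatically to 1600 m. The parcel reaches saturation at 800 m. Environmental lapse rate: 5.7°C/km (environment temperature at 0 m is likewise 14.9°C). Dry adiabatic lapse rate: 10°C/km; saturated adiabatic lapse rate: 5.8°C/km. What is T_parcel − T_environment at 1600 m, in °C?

-3.52°C (parcel cooler than environment)

Parcel:
  0 → 800 m (dry, 10°C/km): ΔT = -10 × 0.8 = -8°C → T = 6.9°C
  800 → 1600 m (saturated, 5.8°C/km): ΔT = -5.8 × 0.8 = -4.64°C → T = 2.26°C
Environment:
  0 → 1600 m (environment, 5.7°C/km): ΔT = -5.7 × 1.6 = -9.12°C → T = 5.78°C
T_parcel − T_env = 2.26 − 5.78 = -3.52°C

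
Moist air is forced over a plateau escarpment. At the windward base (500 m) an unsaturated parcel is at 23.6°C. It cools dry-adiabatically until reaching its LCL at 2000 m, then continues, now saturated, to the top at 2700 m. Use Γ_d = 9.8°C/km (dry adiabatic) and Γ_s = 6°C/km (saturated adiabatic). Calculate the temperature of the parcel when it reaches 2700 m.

500 → 2000 m (dry, 9.8°C/km): ΔT = -9.8 × 1.5 = -14.7°C → T = 8.9°C
2000 → 2700 m (saturated, 6°C/km): ΔT = -6 × 0.7 = -4.2°C → T = 4.7°C

4.7°C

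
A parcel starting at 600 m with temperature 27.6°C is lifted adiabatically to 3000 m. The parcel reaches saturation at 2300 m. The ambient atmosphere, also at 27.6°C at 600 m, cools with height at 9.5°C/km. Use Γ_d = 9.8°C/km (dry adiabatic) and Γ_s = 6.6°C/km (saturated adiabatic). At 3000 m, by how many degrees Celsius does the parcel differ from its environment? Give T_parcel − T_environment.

Parcel:
  Dry to 2300 m: -9.8 × 1.7 km = -16.66°C, so T = 10.94°C.
  Saturated to 3000 m: -6.6 × 0.7 km = -4.62°C, so T = 6.32°C.
Environment:
  Environment to 3000 m: -9.5 × 2.4 km = -22.8°C, so T = 4.8°C.
T_parcel − T_env = 6.32 − 4.8 = +1.52°C

+1.52°C (parcel warmer than environment)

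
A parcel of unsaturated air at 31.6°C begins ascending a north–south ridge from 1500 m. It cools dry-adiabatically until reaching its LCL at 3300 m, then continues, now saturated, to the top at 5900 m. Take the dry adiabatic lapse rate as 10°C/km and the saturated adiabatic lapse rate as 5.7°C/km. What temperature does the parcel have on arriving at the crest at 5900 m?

-1.22°C

1500 → 3300 m (dry, 10°C/km): ΔT = -10 × 1.8 = -18°C → T = 13.6°C
3300 → 5900 m (saturated, 5.7°C/km): ΔT = -5.7 × 2.6 = -14.82°C → T = -1.22°C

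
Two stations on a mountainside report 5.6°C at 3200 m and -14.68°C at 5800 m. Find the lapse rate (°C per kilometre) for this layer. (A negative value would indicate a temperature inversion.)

7.8°C/km

Γ = −ΔT/Δz = (5.6 − (-14.68)) / (5800 − 3200) m
  = 20.28°C / 2.6 km = 7.8°C/km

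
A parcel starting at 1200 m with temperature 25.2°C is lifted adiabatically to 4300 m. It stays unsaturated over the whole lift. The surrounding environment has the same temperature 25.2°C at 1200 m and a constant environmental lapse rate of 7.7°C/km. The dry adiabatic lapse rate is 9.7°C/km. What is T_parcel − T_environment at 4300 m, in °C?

-6.2°C (parcel cooler than environment)

Parcel:
  Dry to 4300 m: -9.7 × 3.1 km = -30.07°C, so T = -4.87°C.
Environment:
  Environment to 4300 m: -7.7 × 3.1 km = -23.87°C, so T = 1.33°C.
T_parcel − T_env = -4.87 − 1.33 = -6.2°C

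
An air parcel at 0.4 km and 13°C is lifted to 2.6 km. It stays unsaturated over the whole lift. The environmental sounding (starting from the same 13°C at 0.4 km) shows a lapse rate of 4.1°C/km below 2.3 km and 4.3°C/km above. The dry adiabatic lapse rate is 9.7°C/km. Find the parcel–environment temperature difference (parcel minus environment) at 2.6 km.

Parcel:
  400 → 2600 m (dry, 9.7°C/km): ΔT = -9.7 × 2.2 = -21.34°C → T = -8.34°C
Environment:
  400 → 2300 m (environment, lower layer, 4.1°C/km): ΔT = -4.1 × 1.9 = -7.79°C → T = 5.21°C
  2300 → 2600 m (environment, upper layer, 4.3°C/km): ΔT = -4.3 × 0.3 = -1.29°C → T = 3.92°C
T_parcel − T_env = -8.34 − 3.92 = -12.26°C

-12.26°C (parcel cooler than environment)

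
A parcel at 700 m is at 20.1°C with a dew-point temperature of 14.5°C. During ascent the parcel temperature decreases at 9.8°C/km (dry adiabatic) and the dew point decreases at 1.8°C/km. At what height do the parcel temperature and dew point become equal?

1400 m

T and T_d converge at 9.8 − 1.8 = 8°C per km
Height above start = (20.1 − 14.5) / 8 = 0.7 km
LCL altitude = 700 m + 700 m = 1400 m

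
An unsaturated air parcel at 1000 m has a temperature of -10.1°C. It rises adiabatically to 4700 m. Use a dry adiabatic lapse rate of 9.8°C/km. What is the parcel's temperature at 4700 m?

-46.36°C

Dry adiabatic to 4700 m: -9.8 × 3.7 km = -36.26°C, so T = -46.36°C.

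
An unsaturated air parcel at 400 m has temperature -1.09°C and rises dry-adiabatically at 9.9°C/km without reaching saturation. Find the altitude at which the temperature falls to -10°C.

1300 m

Height above start = (-1.09 − (-10)) / 9.9 = 0.9 km
Altitude = 400 m + 900 m = 1300 m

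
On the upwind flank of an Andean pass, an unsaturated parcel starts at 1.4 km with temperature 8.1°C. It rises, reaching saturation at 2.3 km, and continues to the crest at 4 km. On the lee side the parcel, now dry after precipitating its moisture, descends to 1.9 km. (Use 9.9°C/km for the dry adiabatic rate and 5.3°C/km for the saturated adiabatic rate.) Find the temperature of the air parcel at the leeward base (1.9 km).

10.97°C

Dry to 2300 m: -9.9 × 0.9 km = -8.91°C, so T = -0.81°C.
Saturated to 4000 m: -5.3 × 1.7 km = -9.01°C, so T = -9.82°C.
Dry descent to 1900 m: +9.9 × 2.1 km = +20.79°C, so T = 10.97°C.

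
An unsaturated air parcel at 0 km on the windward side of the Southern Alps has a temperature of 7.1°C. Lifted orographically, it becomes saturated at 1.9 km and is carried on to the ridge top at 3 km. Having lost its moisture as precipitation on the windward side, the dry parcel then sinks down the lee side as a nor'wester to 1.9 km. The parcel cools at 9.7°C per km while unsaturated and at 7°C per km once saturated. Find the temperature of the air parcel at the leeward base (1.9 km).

-8.36°C

0 → 1900 m (dry, 9.7°C/km): ΔT = -9.7 × 1.9 = -18.43°C → T = -11.33°C
1900 → 3000 m (saturated, 7°C/km): ΔT = -7 × 1.1 = -7.7°C → T = -19.03°C
3000 → 1900 m (dry descent, 9.7°C/km): ΔT = +9.7 × 1.1 = +10.67°C → T = -8.36°C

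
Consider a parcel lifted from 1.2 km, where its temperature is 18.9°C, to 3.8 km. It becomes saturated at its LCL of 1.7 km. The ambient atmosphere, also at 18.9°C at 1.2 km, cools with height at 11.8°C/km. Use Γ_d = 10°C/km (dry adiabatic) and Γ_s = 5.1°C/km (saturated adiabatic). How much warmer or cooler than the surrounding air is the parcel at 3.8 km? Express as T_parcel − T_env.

Parcel:
  Dry to 1700 m: -10 × 0.5 km = -5°C, so T = 13.9°C.
  Saturated to 3800 m: -5.1 × 2.1 km = -10.71°C, so T = 3.19°C.
Environment:
  Environment to 3800 m: -11.8 × 2.6 km = -30.68°C, so T = -11.78°C.
T_parcel − T_env = 3.19 − (-11.78) = +14.97°C

+14.97°C (parcel warmer than environment)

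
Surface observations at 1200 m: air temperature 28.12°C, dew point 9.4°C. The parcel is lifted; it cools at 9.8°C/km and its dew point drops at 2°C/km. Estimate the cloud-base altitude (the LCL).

T and T_d converge at 9.8 − 2 = 7.8°C per km
Height above start = (28.12 − 9.4) / 7.8 = 2.4 km
LCL altitude = 1200 m + 2400 m = 3600 m

3600 m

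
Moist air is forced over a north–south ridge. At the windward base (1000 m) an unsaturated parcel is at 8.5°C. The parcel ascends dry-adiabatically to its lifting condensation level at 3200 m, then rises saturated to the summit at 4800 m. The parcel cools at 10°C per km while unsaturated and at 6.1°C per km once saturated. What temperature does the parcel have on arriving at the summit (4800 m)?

1000 → 3200 m (dry, 10°C/km): ΔT = -10 × 2.2 = -22°C → T = -13.5°C
3200 → 4800 m (saturated, 6.1°C/km): ΔT = -6.1 × 1.6 = -9.76°C → T = -23.26°C

-23.26°C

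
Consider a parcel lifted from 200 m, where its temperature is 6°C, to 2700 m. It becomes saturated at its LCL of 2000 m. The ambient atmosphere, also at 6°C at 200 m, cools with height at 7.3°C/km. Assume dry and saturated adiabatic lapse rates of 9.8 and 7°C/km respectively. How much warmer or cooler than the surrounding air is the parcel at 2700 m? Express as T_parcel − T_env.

-4.29°C (parcel cooler than environment)

Parcel:
  200–2000 m, dry: Δz = 1.8 km ⇒ ΔT = -17.64°C; T = -11.64°C
  2000–2700 m, saturated: Δz = 0.7 km ⇒ ΔT = -4.9°C; T = -16.54°C
Environment:
  200–2700 m, environment: Δz = 2.5 km ⇒ ΔT = -18.25°C; T = -12.25°C
T_parcel − T_env = -16.54 − (-12.25) = -4.29°C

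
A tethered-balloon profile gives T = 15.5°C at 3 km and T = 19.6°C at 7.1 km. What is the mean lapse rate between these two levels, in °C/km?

-1°C/km

Γ = −ΔT/Δz = (15.5 − 19.6) / (7100 − 3000) m
  = -4.1°C / 4.1 km = -1°C/km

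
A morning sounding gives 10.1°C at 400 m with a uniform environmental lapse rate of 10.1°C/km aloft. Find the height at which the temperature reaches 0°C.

1400 m

Height above start = (10.1 − 0) / 10.1 = 1 km
Altitude = 400 m + 1000 m = 1400 m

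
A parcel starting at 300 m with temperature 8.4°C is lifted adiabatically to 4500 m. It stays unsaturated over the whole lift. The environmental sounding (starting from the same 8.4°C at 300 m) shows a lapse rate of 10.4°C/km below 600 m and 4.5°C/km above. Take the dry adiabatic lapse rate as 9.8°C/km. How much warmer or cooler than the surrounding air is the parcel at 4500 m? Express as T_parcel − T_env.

Parcel:
  300 → 4500 m (dry, 9.8°C/km): ΔT = -9.8 × 4.2 = -41.16°C → T = -32.76°C
Environment:
  300 → 600 m (environment, lower layer, 10.4°C/km): ΔT = -10.4 × 0.3 = -3.12°C → T = 5.28°C
  600 → 4500 m (environment, upper layer, 4.5°C/km): ΔT = -4.5 × 3.9 = -17.55°C → T = -12.27°C
T_parcel − T_env = -32.76 − (-12.27) = -20.49°C

-20.49°C (parcel cooler than environment)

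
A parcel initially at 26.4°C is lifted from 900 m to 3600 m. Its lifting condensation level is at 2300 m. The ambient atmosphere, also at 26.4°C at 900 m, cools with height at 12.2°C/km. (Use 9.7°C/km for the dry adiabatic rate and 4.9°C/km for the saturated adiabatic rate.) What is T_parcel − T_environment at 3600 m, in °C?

Parcel:
  900 → 2300 m (dry, 9.7°C/km): ΔT = -9.7 × 1.4 = -13.58°C → T = 12.82°C
  2300 → 3600 m (saturated, 4.9°C/km): ΔT = -4.9 × 1.3 = -6.37°C → T = 6.45°C
Environment:
  900 → 3600 m (environment, 12.2°C/km): ΔT = -12.2 × 2.7 = -32.94°C → T = -6.54°C
T_parcel − T_env = 6.45 − (-6.54) = +12.99°C

+12.99°C (parcel warmer than environment)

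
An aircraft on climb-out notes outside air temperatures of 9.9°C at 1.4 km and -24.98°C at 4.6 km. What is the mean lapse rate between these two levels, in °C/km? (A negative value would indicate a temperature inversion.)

10.9°C/km

Γ = −ΔT/Δz = (9.9 − (-24.98)) / (4600 − 1400) m
  = 34.88°C / 3.2 km = 10.9°C/km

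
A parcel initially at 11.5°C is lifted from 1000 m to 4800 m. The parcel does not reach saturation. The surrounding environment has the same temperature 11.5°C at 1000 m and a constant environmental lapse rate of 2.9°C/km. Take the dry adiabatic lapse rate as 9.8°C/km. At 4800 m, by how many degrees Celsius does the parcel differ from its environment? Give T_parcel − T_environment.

Parcel:
  From 1000 m to 4800 m (dry): cools by 9.8 × 3.8 = 37.24°C, giving -25.74°C.
Environment:
  From 1000 m to 4800 m (environment): cools by 2.9 × 3.8 = 11.02°C, giving 0.48°C.
T_parcel − T_env = -25.74 − 0.48 = -26.22°C

-26.22°C (parcel cooler than environment)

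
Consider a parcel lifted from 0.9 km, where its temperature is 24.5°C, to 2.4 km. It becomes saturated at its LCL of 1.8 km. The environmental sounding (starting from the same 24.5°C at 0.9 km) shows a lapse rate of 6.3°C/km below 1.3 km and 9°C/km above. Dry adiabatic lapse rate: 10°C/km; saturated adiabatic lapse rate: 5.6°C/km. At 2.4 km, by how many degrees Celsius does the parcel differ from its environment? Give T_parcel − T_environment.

Parcel:
  900–1800 m, dry: Δz = 0.9 km ⇒ ΔT = -9°C; T = 15.5°C
  1800–2400 m, saturated: Δz = 0.6 km ⇒ ΔT = -3.36°C; T = 12.14°C
Environment:
  900–1300 m, environment, lower layer: Δz = 0.4 km ⇒ ΔT = -2.52°C; T = 21.98°C
  1300–2400 m, environment, upper layer: Δz = 1.1 km ⇒ ΔT = -9.9°C; T = 12.08°C
T_parcel − T_env = 12.14 − 12.08 = +0.06°C

+0.06°C (parcel warmer than environment)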